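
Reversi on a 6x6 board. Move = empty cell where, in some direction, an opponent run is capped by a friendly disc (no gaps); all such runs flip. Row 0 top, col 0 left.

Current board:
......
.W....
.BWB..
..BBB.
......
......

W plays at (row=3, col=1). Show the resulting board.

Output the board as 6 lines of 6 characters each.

Place W at (3,1); scan 8 dirs for brackets.
Dir NW: first cell '.' (not opp) -> no flip
Dir N: opp run (2,1) capped by W -> flip
Dir NE: first cell 'W' (not opp) -> no flip
Dir W: first cell '.' (not opp) -> no flip
Dir E: opp run (3,2) (3,3) (3,4), next='.' -> no flip
Dir SW: first cell '.' (not opp) -> no flip
Dir S: first cell '.' (not opp) -> no flip
Dir SE: first cell '.' (not opp) -> no flip
All flips: (2,1)

Answer: ......
.W....
.WWB..
.WBBB.
......
......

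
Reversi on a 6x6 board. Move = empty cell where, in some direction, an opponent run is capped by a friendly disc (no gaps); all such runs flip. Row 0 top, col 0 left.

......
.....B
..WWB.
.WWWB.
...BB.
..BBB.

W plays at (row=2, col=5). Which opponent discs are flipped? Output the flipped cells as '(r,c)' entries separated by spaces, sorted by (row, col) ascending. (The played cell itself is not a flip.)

Answer: (2,4)

Derivation:
Dir NW: first cell '.' (not opp) -> no flip
Dir N: opp run (1,5), next='.' -> no flip
Dir NE: edge -> no flip
Dir W: opp run (2,4) capped by W -> flip
Dir E: edge -> no flip
Dir SW: opp run (3,4) (4,3) (5,2), next=edge -> no flip
Dir S: first cell '.' (not opp) -> no flip
Dir SE: edge -> no flip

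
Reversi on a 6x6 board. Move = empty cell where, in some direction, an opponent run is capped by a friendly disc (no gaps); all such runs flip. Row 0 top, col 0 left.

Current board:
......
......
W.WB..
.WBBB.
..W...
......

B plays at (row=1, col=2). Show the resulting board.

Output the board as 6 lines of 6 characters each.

Place B at (1,2); scan 8 dirs for brackets.
Dir NW: first cell '.' (not opp) -> no flip
Dir N: first cell '.' (not opp) -> no flip
Dir NE: first cell '.' (not opp) -> no flip
Dir W: first cell '.' (not opp) -> no flip
Dir E: first cell '.' (not opp) -> no flip
Dir SW: first cell '.' (not opp) -> no flip
Dir S: opp run (2,2) capped by B -> flip
Dir SE: first cell 'B' (not opp) -> no flip
All flips: (2,2)

Answer: ......
..B...
W.BB..
.WBBB.
..W...
......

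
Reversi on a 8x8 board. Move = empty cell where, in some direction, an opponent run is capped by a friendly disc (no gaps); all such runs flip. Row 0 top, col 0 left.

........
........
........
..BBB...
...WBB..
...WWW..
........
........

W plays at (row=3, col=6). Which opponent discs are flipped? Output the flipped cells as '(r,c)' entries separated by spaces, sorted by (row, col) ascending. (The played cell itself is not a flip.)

Answer: (4,5)

Derivation:
Dir NW: first cell '.' (not opp) -> no flip
Dir N: first cell '.' (not opp) -> no flip
Dir NE: first cell '.' (not opp) -> no flip
Dir W: first cell '.' (not opp) -> no flip
Dir E: first cell '.' (not opp) -> no flip
Dir SW: opp run (4,5) capped by W -> flip
Dir S: first cell '.' (not opp) -> no flip
Dir SE: first cell '.' (not opp) -> no flip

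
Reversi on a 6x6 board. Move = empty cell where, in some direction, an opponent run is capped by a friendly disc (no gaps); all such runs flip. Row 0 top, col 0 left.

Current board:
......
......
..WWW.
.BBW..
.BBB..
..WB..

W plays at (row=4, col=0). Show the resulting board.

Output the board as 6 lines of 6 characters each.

Answer: ......
......
..WWW.
.WBW..
WBBB..
..WB..

Derivation:
Place W at (4,0); scan 8 dirs for brackets.
Dir NW: edge -> no flip
Dir N: first cell '.' (not opp) -> no flip
Dir NE: opp run (3,1) capped by W -> flip
Dir W: edge -> no flip
Dir E: opp run (4,1) (4,2) (4,3), next='.' -> no flip
Dir SW: edge -> no flip
Dir S: first cell '.' (not opp) -> no flip
Dir SE: first cell '.' (not opp) -> no flip
All flips: (3,1)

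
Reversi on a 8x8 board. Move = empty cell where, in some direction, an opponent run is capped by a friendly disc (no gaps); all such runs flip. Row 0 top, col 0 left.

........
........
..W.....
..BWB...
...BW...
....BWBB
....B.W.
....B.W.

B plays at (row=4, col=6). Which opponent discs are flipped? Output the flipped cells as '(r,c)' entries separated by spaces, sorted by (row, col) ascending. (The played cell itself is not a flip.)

Answer: (5,5)

Derivation:
Dir NW: first cell '.' (not opp) -> no flip
Dir N: first cell '.' (not opp) -> no flip
Dir NE: first cell '.' (not opp) -> no flip
Dir W: first cell '.' (not opp) -> no flip
Dir E: first cell '.' (not opp) -> no flip
Dir SW: opp run (5,5) capped by B -> flip
Dir S: first cell 'B' (not opp) -> no flip
Dir SE: first cell 'B' (not opp) -> no flip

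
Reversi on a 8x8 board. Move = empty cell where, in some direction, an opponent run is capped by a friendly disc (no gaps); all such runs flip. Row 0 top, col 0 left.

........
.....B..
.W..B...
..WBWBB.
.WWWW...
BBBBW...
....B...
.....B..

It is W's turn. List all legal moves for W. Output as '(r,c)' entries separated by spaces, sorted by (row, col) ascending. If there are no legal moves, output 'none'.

Answer: (0,6) (1,4) (2,2) (2,3) (2,6) (3,7) (6,0) (6,1) (6,2) (6,3) (7,4)

Derivation:
(0,4): no bracket -> illegal
(0,5): no bracket -> illegal
(0,6): flips 3 -> legal
(1,3): no bracket -> illegal
(1,4): flips 1 -> legal
(1,6): no bracket -> illegal
(2,2): flips 1 -> legal
(2,3): flips 1 -> legal
(2,5): no bracket -> illegal
(2,6): flips 1 -> legal
(2,7): no bracket -> illegal
(3,7): flips 2 -> legal
(4,0): no bracket -> illegal
(4,5): no bracket -> illegal
(4,6): no bracket -> illegal
(4,7): no bracket -> illegal
(5,5): no bracket -> illegal
(6,0): flips 1 -> legal
(6,1): flips 2 -> legal
(6,2): flips 2 -> legal
(6,3): flips 2 -> legal
(6,5): no bracket -> illegal
(6,6): no bracket -> illegal
(7,3): no bracket -> illegal
(7,4): flips 1 -> legal
(7,6): no bracket -> illegal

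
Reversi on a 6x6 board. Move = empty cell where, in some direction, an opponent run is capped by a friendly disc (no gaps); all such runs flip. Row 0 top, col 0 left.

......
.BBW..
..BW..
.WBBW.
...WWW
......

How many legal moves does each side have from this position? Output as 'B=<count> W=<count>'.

Answer: B=10 W=5

Derivation:
-- B to move --
(0,2): no bracket -> illegal
(0,3): flips 2 -> legal
(0,4): flips 1 -> legal
(1,4): flips 2 -> legal
(2,0): no bracket -> illegal
(2,1): no bracket -> illegal
(2,4): flips 1 -> legal
(2,5): no bracket -> illegal
(3,0): flips 1 -> legal
(3,5): flips 1 -> legal
(4,0): flips 1 -> legal
(4,1): no bracket -> illegal
(4,2): no bracket -> illegal
(5,2): no bracket -> illegal
(5,3): flips 1 -> legal
(5,4): flips 1 -> legal
(5,5): flips 1 -> legal
B mobility = 10
-- W to move --
(0,0): flips 3 -> legal
(0,1): flips 1 -> legal
(0,2): no bracket -> illegal
(0,3): no bracket -> illegal
(1,0): flips 2 -> legal
(2,0): no bracket -> illegal
(2,1): flips 2 -> legal
(2,4): no bracket -> illegal
(4,1): flips 1 -> legal
(4,2): no bracket -> illegal
W mobility = 5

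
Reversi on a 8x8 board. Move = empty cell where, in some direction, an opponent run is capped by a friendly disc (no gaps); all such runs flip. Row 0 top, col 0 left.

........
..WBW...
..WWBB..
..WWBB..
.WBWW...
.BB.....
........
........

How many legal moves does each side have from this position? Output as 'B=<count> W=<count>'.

-- B to move --
(0,1): flips 2 -> legal
(0,2): flips 3 -> legal
(0,3): flips 1 -> legal
(0,4): flips 1 -> legal
(0,5): no bracket -> illegal
(1,1): flips 1 -> legal
(1,5): flips 1 -> legal
(2,1): flips 2 -> legal
(3,0): flips 1 -> legal
(3,1): flips 4 -> legal
(4,0): flips 1 -> legal
(4,5): flips 2 -> legal
(5,0): no bracket -> illegal
(5,3): flips 4 -> legal
(5,4): flips 1 -> legal
(5,5): no bracket -> illegal
B mobility = 13
-- W to move --
(0,2): no bracket -> illegal
(0,3): flips 1 -> legal
(0,4): flips 1 -> legal
(1,5): flips 1 -> legal
(1,6): flips 2 -> legal
(2,6): flips 3 -> legal
(3,1): no bracket -> illegal
(3,6): flips 3 -> legal
(4,0): no bracket -> illegal
(4,5): flips 1 -> legal
(4,6): no bracket -> illegal
(5,0): no bracket -> illegal
(5,3): no bracket -> illegal
(6,0): flips 2 -> legal
(6,1): flips 2 -> legal
(6,2): flips 2 -> legal
(6,3): flips 1 -> legal
W mobility = 11

Answer: B=13 W=11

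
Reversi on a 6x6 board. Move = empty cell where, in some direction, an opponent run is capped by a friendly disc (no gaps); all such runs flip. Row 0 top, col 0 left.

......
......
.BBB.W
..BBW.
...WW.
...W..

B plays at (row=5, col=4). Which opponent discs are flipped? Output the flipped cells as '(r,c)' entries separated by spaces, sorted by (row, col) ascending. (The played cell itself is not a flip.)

Dir NW: opp run (4,3) capped by B -> flip
Dir N: opp run (4,4) (3,4), next='.' -> no flip
Dir NE: first cell '.' (not opp) -> no flip
Dir W: opp run (5,3), next='.' -> no flip
Dir E: first cell '.' (not opp) -> no flip
Dir SW: edge -> no flip
Dir S: edge -> no flip
Dir SE: edge -> no flip

Answer: (4,3)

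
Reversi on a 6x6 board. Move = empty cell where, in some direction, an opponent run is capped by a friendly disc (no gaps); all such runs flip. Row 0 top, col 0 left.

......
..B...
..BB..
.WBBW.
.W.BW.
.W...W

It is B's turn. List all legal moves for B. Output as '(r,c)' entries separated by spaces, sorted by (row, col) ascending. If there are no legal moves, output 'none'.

Answer: (2,5) (3,0) (3,5) (4,0) (4,5) (5,0)

Derivation:
(2,0): no bracket -> illegal
(2,1): no bracket -> illegal
(2,4): no bracket -> illegal
(2,5): flips 1 -> legal
(3,0): flips 1 -> legal
(3,5): flips 1 -> legal
(4,0): flips 1 -> legal
(4,2): no bracket -> illegal
(4,5): flips 2 -> legal
(5,0): flips 1 -> legal
(5,2): no bracket -> illegal
(5,3): no bracket -> illegal
(5,4): no bracket -> illegal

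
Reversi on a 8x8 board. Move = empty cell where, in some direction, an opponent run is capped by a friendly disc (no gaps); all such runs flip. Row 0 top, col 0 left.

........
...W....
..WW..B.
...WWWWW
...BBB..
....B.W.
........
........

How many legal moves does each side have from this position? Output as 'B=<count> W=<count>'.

Answer: B=8 W=8

Derivation:
-- B to move --
(0,2): no bracket -> illegal
(0,3): flips 3 -> legal
(0,4): no bracket -> illegal
(1,1): flips 2 -> legal
(1,2): flips 2 -> legal
(1,4): no bracket -> illegal
(2,1): no bracket -> illegal
(2,4): flips 1 -> legal
(2,5): flips 2 -> legal
(2,7): flips 1 -> legal
(3,1): no bracket -> illegal
(3,2): no bracket -> illegal
(4,2): no bracket -> illegal
(4,6): flips 1 -> legal
(4,7): no bracket -> illegal
(5,5): no bracket -> illegal
(5,7): no bracket -> illegal
(6,5): no bracket -> illegal
(6,6): no bracket -> illegal
(6,7): flips 1 -> legal
B mobility = 8
-- W to move --
(1,5): flips 1 -> legal
(1,6): flips 1 -> legal
(1,7): flips 1 -> legal
(2,5): no bracket -> illegal
(2,7): no bracket -> illegal
(3,2): no bracket -> illegal
(4,2): no bracket -> illegal
(4,6): no bracket -> illegal
(5,2): flips 1 -> legal
(5,3): flips 2 -> legal
(5,5): flips 2 -> legal
(6,3): flips 2 -> legal
(6,4): flips 2 -> legal
(6,5): no bracket -> illegal
W mobility = 8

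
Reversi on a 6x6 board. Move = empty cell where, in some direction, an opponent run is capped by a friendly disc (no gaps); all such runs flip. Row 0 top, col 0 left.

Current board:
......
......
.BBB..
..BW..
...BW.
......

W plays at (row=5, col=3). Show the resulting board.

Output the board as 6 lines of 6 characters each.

Place W at (5,3); scan 8 dirs for brackets.
Dir NW: first cell '.' (not opp) -> no flip
Dir N: opp run (4,3) capped by W -> flip
Dir NE: first cell 'W' (not opp) -> no flip
Dir W: first cell '.' (not opp) -> no flip
Dir E: first cell '.' (not opp) -> no flip
Dir SW: edge -> no flip
Dir S: edge -> no flip
Dir SE: edge -> no flip
All flips: (4,3)

Answer: ......
......
.BBB..
..BW..
...WW.
...W..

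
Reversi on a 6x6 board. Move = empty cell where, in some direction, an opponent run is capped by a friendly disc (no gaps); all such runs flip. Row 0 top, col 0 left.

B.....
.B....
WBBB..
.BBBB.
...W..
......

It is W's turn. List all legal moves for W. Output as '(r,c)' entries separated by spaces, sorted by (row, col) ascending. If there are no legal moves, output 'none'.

Answer: (0,2) (1,0) (1,3) (2,4) (2,5) (4,2)

Derivation:
(0,1): no bracket -> illegal
(0,2): flips 1 -> legal
(1,0): flips 2 -> legal
(1,2): no bracket -> illegal
(1,3): flips 2 -> legal
(1,4): no bracket -> illegal
(2,4): flips 3 -> legal
(2,5): flips 1 -> legal
(3,0): no bracket -> illegal
(3,5): no bracket -> illegal
(4,0): no bracket -> illegal
(4,1): no bracket -> illegal
(4,2): flips 1 -> legal
(4,4): no bracket -> illegal
(4,5): no bracket -> illegal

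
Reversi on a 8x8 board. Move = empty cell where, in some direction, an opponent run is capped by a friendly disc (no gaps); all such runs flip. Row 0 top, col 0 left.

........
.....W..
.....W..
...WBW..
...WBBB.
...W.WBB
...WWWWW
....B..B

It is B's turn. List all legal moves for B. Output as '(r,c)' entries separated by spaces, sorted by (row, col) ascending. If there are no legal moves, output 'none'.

(0,4): no bracket -> illegal
(0,5): flips 3 -> legal
(0,6): no bracket -> illegal
(1,4): no bracket -> illegal
(1,6): flips 1 -> legal
(2,2): flips 1 -> legal
(2,3): no bracket -> illegal
(2,4): flips 1 -> legal
(2,6): flips 1 -> legal
(3,2): flips 1 -> legal
(3,6): flips 1 -> legal
(4,2): flips 1 -> legal
(5,2): flips 2 -> legal
(5,4): flips 2 -> legal
(6,2): flips 1 -> legal
(7,2): no bracket -> illegal
(7,3): flips 2 -> legal
(7,5): flips 3 -> legal
(7,6): flips 1 -> legal

Answer: (0,5) (1,6) (2,2) (2,4) (2,6) (3,2) (3,6) (4,2) (5,2) (5,4) (6,2) (7,3) (7,5) (7,6)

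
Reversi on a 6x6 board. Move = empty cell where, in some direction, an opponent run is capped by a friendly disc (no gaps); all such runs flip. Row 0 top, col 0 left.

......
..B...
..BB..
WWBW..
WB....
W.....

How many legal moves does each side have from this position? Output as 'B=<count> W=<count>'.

-- B to move --
(2,0): no bracket -> illegal
(2,1): flips 1 -> legal
(2,4): no bracket -> illegal
(3,4): flips 1 -> legal
(4,2): no bracket -> illegal
(4,3): flips 1 -> legal
(4,4): flips 1 -> legal
(5,1): no bracket -> illegal
B mobility = 4
-- W to move --
(0,1): no bracket -> illegal
(0,2): no bracket -> illegal
(0,3): no bracket -> illegal
(1,1): flips 1 -> legal
(1,3): flips 2 -> legal
(1,4): flips 3 -> legal
(2,1): no bracket -> illegal
(2,4): no bracket -> illegal
(3,4): no bracket -> illegal
(4,2): flips 1 -> legal
(4,3): no bracket -> illegal
(5,1): flips 1 -> legal
(5,2): flips 1 -> legal
W mobility = 6

Answer: B=4 W=6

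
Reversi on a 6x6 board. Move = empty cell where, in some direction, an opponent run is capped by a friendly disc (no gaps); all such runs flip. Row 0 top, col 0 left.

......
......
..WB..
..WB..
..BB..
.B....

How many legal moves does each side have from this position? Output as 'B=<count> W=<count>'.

-- B to move --
(1,1): flips 1 -> legal
(1,2): flips 2 -> legal
(1,3): no bracket -> illegal
(2,1): flips 2 -> legal
(3,1): flips 1 -> legal
(4,1): flips 1 -> legal
B mobility = 5
-- W to move --
(1,2): no bracket -> illegal
(1,3): no bracket -> illegal
(1,4): flips 1 -> legal
(2,4): flips 1 -> legal
(3,1): no bracket -> illegal
(3,4): flips 1 -> legal
(4,0): no bracket -> illegal
(4,1): no bracket -> illegal
(4,4): flips 1 -> legal
(5,0): no bracket -> illegal
(5,2): flips 1 -> legal
(5,3): no bracket -> illegal
(5,4): flips 1 -> legal
W mobility = 6

Answer: B=5 W=6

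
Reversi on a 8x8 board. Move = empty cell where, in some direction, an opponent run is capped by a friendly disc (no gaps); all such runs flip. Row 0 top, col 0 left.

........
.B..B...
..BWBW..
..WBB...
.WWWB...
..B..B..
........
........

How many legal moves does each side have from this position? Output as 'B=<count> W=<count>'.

-- B to move --
(1,2): flips 1 -> legal
(1,3): flips 1 -> legal
(1,5): no bracket -> illegal
(1,6): flips 1 -> legal
(2,1): no bracket -> illegal
(2,6): flips 1 -> legal
(3,0): flips 1 -> legal
(3,1): flips 1 -> legal
(3,5): no bracket -> illegal
(3,6): flips 1 -> legal
(4,0): flips 3 -> legal
(5,0): flips 3 -> legal
(5,1): flips 1 -> legal
(5,3): flips 1 -> legal
(5,4): no bracket -> illegal
B mobility = 11
-- W to move --
(0,0): no bracket -> illegal
(0,1): no bracket -> illegal
(0,2): no bracket -> illegal
(0,3): flips 1 -> legal
(0,4): no bracket -> illegal
(0,5): flips 1 -> legal
(1,0): no bracket -> illegal
(1,2): flips 1 -> legal
(1,3): no bracket -> illegal
(1,5): flips 2 -> legal
(2,0): no bracket -> illegal
(2,1): flips 1 -> legal
(3,1): no bracket -> illegal
(3,5): flips 2 -> legal
(4,5): flips 2 -> legal
(4,6): no bracket -> illegal
(5,1): no bracket -> illegal
(5,3): no bracket -> illegal
(5,4): no bracket -> illegal
(5,6): no bracket -> illegal
(6,1): flips 1 -> legal
(6,2): flips 1 -> legal
(6,3): flips 1 -> legal
(6,4): no bracket -> illegal
(6,5): no bracket -> illegal
(6,6): no bracket -> illegal
W mobility = 10

Answer: B=11 W=10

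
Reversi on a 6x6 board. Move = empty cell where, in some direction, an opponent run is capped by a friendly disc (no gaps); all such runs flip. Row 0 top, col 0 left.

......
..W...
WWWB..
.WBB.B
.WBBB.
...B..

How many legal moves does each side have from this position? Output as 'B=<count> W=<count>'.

Answer: B=7 W=7

Derivation:
-- B to move --
(0,1): flips 1 -> legal
(0,2): flips 2 -> legal
(0,3): no bracket -> illegal
(1,0): flips 1 -> legal
(1,1): flips 1 -> legal
(1,3): no bracket -> illegal
(3,0): flips 1 -> legal
(4,0): flips 1 -> legal
(5,0): flips 1 -> legal
(5,1): no bracket -> illegal
(5,2): no bracket -> illegal
B mobility = 7
-- W to move --
(1,3): no bracket -> illegal
(1,4): flips 2 -> legal
(2,4): flips 1 -> legal
(2,5): no bracket -> illegal
(3,4): flips 3 -> legal
(4,5): flips 3 -> legal
(5,1): no bracket -> illegal
(5,2): flips 2 -> legal
(5,4): flips 2 -> legal
(5,5): flips 2 -> legal
W mobility = 7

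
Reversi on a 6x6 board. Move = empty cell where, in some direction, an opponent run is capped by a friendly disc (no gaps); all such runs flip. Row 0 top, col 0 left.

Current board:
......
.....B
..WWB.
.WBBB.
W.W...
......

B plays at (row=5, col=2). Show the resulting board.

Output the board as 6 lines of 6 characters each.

Place B at (5,2); scan 8 dirs for brackets.
Dir NW: first cell '.' (not opp) -> no flip
Dir N: opp run (4,2) capped by B -> flip
Dir NE: first cell '.' (not opp) -> no flip
Dir W: first cell '.' (not opp) -> no flip
Dir E: first cell '.' (not opp) -> no flip
Dir SW: edge -> no flip
Dir S: edge -> no flip
Dir SE: edge -> no flip
All flips: (4,2)

Answer: ......
.....B
..WWB.
.WBBB.
W.B...
..B...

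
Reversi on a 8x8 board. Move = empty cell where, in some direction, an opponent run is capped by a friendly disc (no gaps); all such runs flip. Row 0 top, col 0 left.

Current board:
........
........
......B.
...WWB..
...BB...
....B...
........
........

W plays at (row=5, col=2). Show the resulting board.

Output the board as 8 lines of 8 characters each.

Answer: ........
........
......B.
...WWB..
...WB...
..W.B...
........
........

Derivation:
Place W at (5,2); scan 8 dirs for brackets.
Dir NW: first cell '.' (not opp) -> no flip
Dir N: first cell '.' (not opp) -> no flip
Dir NE: opp run (4,3) capped by W -> flip
Dir W: first cell '.' (not opp) -> no flip
Dir E: first cell '.' (not opp) -> no flip
Dir SW: first cell '.' (not opp) -> no flip
Dir S: first cell '.' (not opp) -> no flip
Dir SE: first cell '.' (not opp) -> no flip
All flips: (4,3)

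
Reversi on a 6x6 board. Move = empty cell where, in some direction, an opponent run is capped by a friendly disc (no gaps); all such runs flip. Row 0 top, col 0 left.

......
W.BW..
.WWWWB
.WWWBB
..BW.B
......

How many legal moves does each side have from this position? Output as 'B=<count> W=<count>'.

Answer: B=7 W=9

Derivation:
-- B to move --
(0,0): no bracket -> illegal
(0,1): no bracket -> illegal
(0,2): flips 2 -> legal
(0,3): no bracket -> illegal
(0,4): no bracket -> illegal
(1,1): no bracket -> illegal
(1,4): flips 2 -> legal
(1,5): flips 2 -> legal
(2,0): flips 5 -> legal
(3,0): flips 4 -> legal
(4,0): no bracket -> illegal
(4,1): no bracket -> illegal
(4,4): flips 1 -> legal
(5,2): flips 1 -> legal
(5,3): no bracket -> illegal
(5,4): no bracket -> illegal
B mobility = 7
-- W to move --
(0,1): flips 1 -> legal
(0,2): flips 1 -> legal
(0,3): flips 1 -> legal
(1,1): flips 1 -> legal
(1,4): no bracket -> illegal
(1,5): no bracket -> illegal
(4,1): flips 1 -> legal
(4,4): flips 1 -> legal
(5,1): flips 1 -> legal
(5,2): flips 1 -> legal
(5,3): flips 1 -> legal
(5,4): no bracket -> illegal
(5,5): no bracket -> illegal
W mobility = 9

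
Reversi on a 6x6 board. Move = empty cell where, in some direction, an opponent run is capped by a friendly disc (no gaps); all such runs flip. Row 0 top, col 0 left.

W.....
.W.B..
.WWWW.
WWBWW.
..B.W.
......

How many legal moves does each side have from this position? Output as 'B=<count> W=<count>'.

-- B to move --
(0,1): no bracket -> illegal
(0,2): no bracket -> illegal
(1,0): flips 1 -> legal
(1,2): flips 1 -> legal
(1,4): flips 1 -> legal
(1,5): flips 2 -> legal
(2,0): flips 1 -> legal
(2,5): no bracket -> illegal
(3,5): flips 3 -> legal
(4,0): flips 2 -> legal
(4,1): no bracket -> illegal
(4,3): flips 2 -> legal
(4,5): no bracket -> illegal
(5,3): no bracket -> illegal
(5,4): no bracket -> illegal
(5,5): no bracket -> illegal
B mobility = 8
-- W to move --
(0,2): flips 1 -> legal
(0,3): flips 1 -> legal
(0,4): flips 1 -> legal
(1,2): no bracket -> illegal
(1,4): no bracket -> illegal
(4,1): flips 1 -> legal
(4,3): flips 1 -> legal
(5,1): flips 1 -> legal
(5,2): flips 2 -> legal
(5,3): flips 1 -> legal
W mobility = 8

Answer: B=8 W=8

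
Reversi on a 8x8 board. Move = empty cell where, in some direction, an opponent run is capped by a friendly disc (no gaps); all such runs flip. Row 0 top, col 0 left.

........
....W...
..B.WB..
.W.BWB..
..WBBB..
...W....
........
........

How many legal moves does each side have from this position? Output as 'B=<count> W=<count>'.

-- B to move --
(0,3): flips 1 -> legal
(0,4): flips 3 -> legal
(0,5): no bracket -> illegal
(1,3): flips 1 -> legal
(1,5): flips 1 -> legal
(2,0): no bracket -> illegal
(2,1): no bracket -> illegal
(2,3): flips 2 -> legal
(3,0): no bracket -> illegal
(3,2): no bracket -> illegal
(4,0): flips 1 -> legal
(4,1): flips 1 -> legal
(5,1): flips 1 -> legal
(5,2): no bracket -> illegal
(5,4): no bracket -> illegal
(6,2): flips 1 -> legal
(6,3): flips 1 -> legal
(6,4): no bracket -> illegal
B mobility = 10
-- W to move --
(1,1): no bracket -> illegal
(1,2): no bracket -> illegal
(1,3): flips 1 -> legal
(1,5): no bracket -> illegal
(1,6): flips 1 -> legal
(2,1): no bracket -> illegal
(2,3): flips 2 -> legal
(2,6): flips 3 -> legal
(3,2): flips 1 -> legal
(3,6): flips 2 -> legal
(4,6): flips 4 -> legal
(5,2): flips 1 -> legal
(5,4): flips 1 -> legal
(5,5): no bracket -> illegal
(5,6): flips 1 -> legal
W mobility = 10

Answer: B=10 W=10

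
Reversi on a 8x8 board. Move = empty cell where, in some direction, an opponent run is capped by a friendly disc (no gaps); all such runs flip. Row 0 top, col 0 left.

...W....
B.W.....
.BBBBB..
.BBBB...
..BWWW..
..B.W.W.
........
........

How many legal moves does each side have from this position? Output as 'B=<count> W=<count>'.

-- B to move --
(0,1): flips 1 -> legal
(0,2): flips 1 -> legal
(0,4): no bracket -> illegal
(1,1): no bracket -> illegal
(1,3): no bracket -> illegal
(1,4): no bracket -> illegal
(3,5): no bracket -> illegal
(3,6): no bracket -> illegal
(4,6): flips 3 -> legal
(4,7): no bracket -> illegal
(5,3): flips 1 -> legal
(5,5): flips 1 -> legal
(5,7): no bracket -> illegal
(6,3): no bracket -> illegal
(6,4): flips 2 -> legal
(6,5): flips 2 -> legal
(6,6): no bracket -> illegal
(6,7): flips 2 -> legal
B mobility = 8
-- W to move --
(0,0): no bracket -> illegal
(0,1): no bracket -> illegal
(1,1): flips 2 -> legal
(1,3): flips 2 -> legal
(1,4): flips 2 -> legal
(1,5): no bracket -> illegal
(1,6): flips 2 -> legal
(2,0): no bracket -> illegal
(2,6): no bracket -> illegal
(3,0): flips 1 -> legal
(3,5): no bracket -> illegal
(3,6): no bracket -> illegal
(4,0): no bracket -> illegal
(4,1): flips 1 -> legal
(5,1): no bracket -> illegal
(5,3): no bracket -> illegal
(6,1): flips 1 -> legal
(6,2): flips 4 -> legal
(6,3): no bracket -> illegal
W mobility = 8

Answer: B=8 W=8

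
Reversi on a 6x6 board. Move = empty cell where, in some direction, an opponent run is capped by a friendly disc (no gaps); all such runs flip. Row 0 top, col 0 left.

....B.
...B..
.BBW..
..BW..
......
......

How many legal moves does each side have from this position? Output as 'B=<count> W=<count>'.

-- B to move --
(1,2): no bracket -> illegal
(1,4): flips 1 -> legal
(2,4): flips 1 -> legal
(3,4): flips 1 -> legal
(4,2): no bracket -> illegal
(4,3): flips 2 -> legal
(4,4): flips 1 -> legal
B mobility = 5
-- W to move --
(0,2): no bracket -> illegal
(0,3): flips 1 -> legal
(0,5): no bracket -> illegal
(1,0): no bracket -> illegal
(1,1): flips 1 -> legal
(1,2): no bracket -> illegal
(1,4): no bracket -> illegal
(1,5): no bracket -> illegal
(2,0): flips 2 -> legal
(2,4): no bracket -> illegal
(3,0): no bracket -> illegal
(3,1): flips 1 -> legal
(4,1): flips 1 -> legal
(4,2): no bracket -> illegal
(4,3): no bracket -> illegal
W mobility = 5

Answer: B=5 W=5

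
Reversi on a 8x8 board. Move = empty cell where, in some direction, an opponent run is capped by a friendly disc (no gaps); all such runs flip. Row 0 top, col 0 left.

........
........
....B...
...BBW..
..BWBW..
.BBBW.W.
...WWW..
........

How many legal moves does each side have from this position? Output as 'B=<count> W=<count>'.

Answer: B=8 W=10

Derivation:
-- B to move --
(2,5): no bracket -> illegal
(2,6): flips 1 -> legal
(3,2): no bracket -> illegal
(3,6): flips 1 -> legal
(4,6): flips 2 -> legal
(4,7): no bracket -> illegal
(5,5): flips 1 -> legal
(5,7): no bracket -> illegal
(6,2): no bracket -> illegal
(6,6): no bracket -> illegal
(6,7): flips 2 -> legal
(7,2): no bracket -> illegal
(7,3): flips 1 -> legal
(7,4): flips 3 -> legal
(7,5): flips 1 -> legal
(7,6): no bracket -> illegal
B mobility = 8
-- W to move --
(1,3): flips 1 -> legal
(1,4): flips 3 -> legal
(1,5): no bracket -> illegal
(2,2): no bracket -> illegal
(2,3): flips 2 -> legal
(2,5): flips 1 -> legal
(3,1): flips 2 -> legal
(3,2): flips 2 -> legal
(4,0): no bracket -> illegal
(4,1): flips 2 -> legal
(5,0): flips 3 -> legal
(5,5): no bracket -> illegal
(6,0): no bracket -> illegal
(6,1): flips 1 -> legal
(6,2): flips 2 -> legal
W mobility = 10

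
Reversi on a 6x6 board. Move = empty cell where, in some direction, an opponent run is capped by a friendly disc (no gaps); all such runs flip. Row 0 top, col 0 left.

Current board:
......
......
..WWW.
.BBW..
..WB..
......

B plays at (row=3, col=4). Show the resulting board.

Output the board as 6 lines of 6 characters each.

Answer: ......
......
..WWW.
.BBBB.
..WB..
......

Derivation:
Place B at (3,4); scan 8 dirs for brackets.
Dir NW: opp run (2,3), next='.' -> no flip
Dir N: opp run (2,4), next='.' -> no flip
Dir NE: first cell '.' (not opp) -> no flip
Dir W: opp run (3,3) capped by B -> flip
Dir E: first cell '.' (not opp) -> no flip
Dir SW: first cell 'B' (not opp) -> no flip
Dir S: first cell '.' (not opp) -> no flip
Dir SE: first cell '.' (not opp) -> no flip
All flips: (3,3)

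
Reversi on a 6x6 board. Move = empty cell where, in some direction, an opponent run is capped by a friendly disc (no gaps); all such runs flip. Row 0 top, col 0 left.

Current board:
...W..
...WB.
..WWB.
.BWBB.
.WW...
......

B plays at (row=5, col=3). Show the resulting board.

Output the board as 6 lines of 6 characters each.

Answer: ...W..
...WB.
..WWB.
.BWBB.
.WB...
...B..

Derivation:
Place B at (5,3); scan 8 dirs for brackets.
Dir NW: opp run (4,2) capped by B -> flip
Dir N: first cell '.' (not opp) -> no flip
Dir NE: first cell '.' (not opp) -> no flip
Dir W: first cell '.' (not opp) -> no flip
Dir E: first cell '.' (not opp) -> no flip
Dir SW: edge -> no flip
Dir S: edge -> no flip
Dir SE: edge -> no flip
All flips: (4,2)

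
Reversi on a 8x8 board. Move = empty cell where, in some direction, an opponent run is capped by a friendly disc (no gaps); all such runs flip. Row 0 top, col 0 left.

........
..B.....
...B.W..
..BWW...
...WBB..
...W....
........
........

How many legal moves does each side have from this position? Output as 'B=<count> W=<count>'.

Answer: B=7 W=9

Derivation:
-- B to move --
(1,4): no bracket -> illegal
(1,5): no bracket -> illegal
(1,6): no bracket -> illegal
(2,2): flips 1 -> legal
(2,4): flips 1 -> legal
(2,6): no bracket -> illegal
(3,5): flips 2 -> legal
(3,6): no bracket -> illegal
(4,2): flips 1 -> legal
(5,2): no bracket -> illegal
(5,4): flips 1 -> legal
(6,2): flips 1 -> legal
(6,3): flips 3 -> legal
(6,4): no bracket -> illegal
B mobility = 7
-- W to move --
(0,1): flips 2 -> legal
(0,2): no bracket -> illegal
(0,3): no bracket -> illegal
(1,1): no bracket -> illegal
(1,3): flips 1 -> legal
(1,4): no bracket -> illegal
(2,1): flips 1 -> legal
(2,2): no bracket -> illegal
(2,4): no bracket -> illegal
(3,1): flips 1 -> legal
(3,5): flips 1 -> legal
(3,6): no bracket -> illegal
(4,1): no bracket -> illegal
(4,2): no bracket -> illegal
(4,6): flips 2 -> legal
(5,4): flips 1 -> legal
(5,5): flips 1 -> legal
(5,6): flips 1 -> legal
W mobility = 9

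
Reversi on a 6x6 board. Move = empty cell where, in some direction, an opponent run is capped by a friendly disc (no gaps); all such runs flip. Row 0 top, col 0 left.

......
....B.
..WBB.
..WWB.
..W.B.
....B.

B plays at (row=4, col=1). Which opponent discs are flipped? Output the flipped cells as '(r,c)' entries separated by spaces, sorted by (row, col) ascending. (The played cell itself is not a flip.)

Dir NW: first cell '.' (not opp) -> no flip
Dir N: first cell '.' (not opp) -> no flip
Dir NE: opp run (3,2) capped by B -> flip
Dir W: first cell '.' (not opp) -> no flip
Dir E: opp run (4,2), next='.' -> no flip
Dir SW: first cell '.' (not opp) -> no flip
Dir S: first cell '.' (not opp) -> no flip
Dir SE: first cell '.' (not opp) -> no flip

Answer: (3,2)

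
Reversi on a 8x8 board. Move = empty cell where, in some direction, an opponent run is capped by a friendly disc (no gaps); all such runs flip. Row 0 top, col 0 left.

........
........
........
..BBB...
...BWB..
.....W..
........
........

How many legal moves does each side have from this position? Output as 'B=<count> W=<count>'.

-- B to move --
(3,5): no bracket -> illegal
(4,6): no bracket -> illegal
(5,3): no bracket -> illegal
(5,4): flips 1 -> legal
(5,6): no bracket -> illegal
(6,4): no bracket -> illegal
(6,5): flips 1 -> legal
(6,6): flips 2 -> legal
B mobility = 3
-- W to move --
(2,1): no bracket -> illegal
(2,2): flips 1 -> legal
(2,3): no bracket -> illegal
(2,4): flips 1 -> legal
(2,5): no bracket -> illegal
(3,1): no bracket -> illegal
(3,5): flips 1 -> legal
(3,6): no bracket -> illegal
(4,1): no bracket -> illegal
(4,2): flips 1 -> legal
(4,6): flips 1 -> legal
(5,2): no bracket -> illegal
(5,3): no bracket -> illegal
(5,4): no bracket -> illegal
(5,6): no bracket -> illegal
W mobility = 5

Answer: B=3 W=5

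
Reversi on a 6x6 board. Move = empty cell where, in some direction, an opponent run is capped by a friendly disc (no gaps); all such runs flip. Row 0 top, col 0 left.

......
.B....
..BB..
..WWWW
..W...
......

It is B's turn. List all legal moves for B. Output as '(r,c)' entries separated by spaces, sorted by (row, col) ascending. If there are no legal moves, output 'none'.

Answer: (4,1) (4,3) (4,4) (4,5) (5,2)

Derivation:
(2,1): no bracket -> illegal
(2,4): no bracket -> illegal
(2,5): no bracket -> illegal
(3,1): no bracket -> illegal
(4,1): flips 1 -> legal
(4,3): flips 1 -> legal
(4,4): flips 1 -> legal
(4,5): flips 1 -> legal
(5,1): no bracket -> illegal
(5,2): flips 2 -> legal
(5,3): no bracket -> illegal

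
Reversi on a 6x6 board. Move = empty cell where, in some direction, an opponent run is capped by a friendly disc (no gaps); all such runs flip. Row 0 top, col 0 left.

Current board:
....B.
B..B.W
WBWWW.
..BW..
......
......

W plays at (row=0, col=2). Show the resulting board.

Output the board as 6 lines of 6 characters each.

Answer: ..W.B.
B..W.W
WBWWW.
..BW..
......
......

Derivation:
Place W at (0,2); scan 8 dirs for brackets.
Dir NW: edge -> no flip
Dir N: edge -> no flip
Dir NE: edge -> no flip
Dir W: first cell '.' (not opp) -> no flip
Dir E: first cell '.' (not opp) -> no flip
Dir SW: first cell '.' (not opp) -> no flip
Dir S: first cell '.' (not opp) -> no flip
Dir SE: opp run (1,3) capped by W -> flip
All flips: (1,3)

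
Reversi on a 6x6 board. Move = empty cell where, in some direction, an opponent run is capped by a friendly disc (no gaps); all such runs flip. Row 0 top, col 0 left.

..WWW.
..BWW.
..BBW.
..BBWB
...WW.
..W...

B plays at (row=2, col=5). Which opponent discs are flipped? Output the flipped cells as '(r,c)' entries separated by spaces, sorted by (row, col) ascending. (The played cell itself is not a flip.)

Dir NW: opp run (1,4) (0,3), next=edge -> no flip
Dir N: first cell '.' (not opp) -> no flip
Dir NE: edge -> no flip
Dir W: opp run (2,4) capped by B -> flip
Dir E: edge -> no flip
Dir SW: opp run (3,4) (4,3) (5,2), next=edge -> no flip
Dir S: first cell 'B' (not opp) -> no flip
Dir SE: edge -> no flip

Answer: (2,4)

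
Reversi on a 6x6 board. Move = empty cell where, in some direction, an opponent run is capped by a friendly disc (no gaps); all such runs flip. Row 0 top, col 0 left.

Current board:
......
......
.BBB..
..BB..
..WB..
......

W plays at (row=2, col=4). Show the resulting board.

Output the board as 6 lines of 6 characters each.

Answer: ......
......
.BBBW.
..BW..
..WB..
......

Derivation:
Place W at (2,4); scan 8 dirs for brackets.
Dir NW: first cell '.' (not opp) -> no flip
Dir N: first cell '.' (not opp) -> no flip
Dir NE: first cell '.' (not opp) -> no flip
Dir W: opp run (2,3) (2,2) (2,1), next='.' -> no flip
Dir E: first cell '.' (not opp) -> no flip
Dir SW: opp run (3,3) capped by W -> flip
Dir S: first cell '.' (not opp) -> no flip
Dir SE: first cell '.' (not opp) -> no flip
All flips: (3,3)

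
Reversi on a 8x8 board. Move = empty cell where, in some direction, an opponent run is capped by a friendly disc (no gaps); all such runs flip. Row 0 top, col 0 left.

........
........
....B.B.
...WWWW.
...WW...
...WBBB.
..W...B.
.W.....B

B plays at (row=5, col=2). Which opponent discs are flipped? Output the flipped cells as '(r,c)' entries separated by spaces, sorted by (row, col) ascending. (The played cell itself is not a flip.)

Dir NW: first cell '.' (not opp) -> no flip
Dir N: first cell '.' (not opp) -> no flip
Dir NE: opp run (4,3) (3,4), next='.' -> no flip
Dir W: first cell '.' (not opp) -> no flip
Dir E: opp run (5,3) capped by B -> flip
Dir SW: first cell '.' (not opp) -> no flip
Dir S: opp run (6,2), next='.' -> no flip
Dir SE: first cell '.' (not opp) -> no flip

Answer: (5,3)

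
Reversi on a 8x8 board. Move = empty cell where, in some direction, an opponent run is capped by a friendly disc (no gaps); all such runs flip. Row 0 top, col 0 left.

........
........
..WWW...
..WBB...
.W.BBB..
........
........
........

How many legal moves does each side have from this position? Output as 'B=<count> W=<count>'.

-- B to move --
(1,1): flips 1 -> legal
(1,2): flips 1 -> legal
(1,3): flips 1 -> legal
(1,4): flips 1 -> legal
(1,5): flips 1 -> legal
(2,1): flips 1 -> legal
(2,5): no bracket -> illegal
(3,0): no bracket -> illegal
(3,1): flips 1 -> legal
(3,5): no bracket -> illegal
(4,0): no bracket -> illegal
(4,2): no bracket -> illegal
(5,0): no bracket -> illegal
(5,1): no bracket -> illegal
(5,2): no bracket -> illegal
B mobility = 7
-- W to move --
(2,5): no bracket -> illegal
(3,5): flips 2 -> legal
(3,6): no bracket -> illegal
(4,2): flips 1 -> legal
(4,6): no bracket -> illegal
(5,2): no bracket -> illegal
(5,3): flips 2 -> legal
(5,4): flips 3 -> legal
(5,5): flips 2 -> legal
(5,6): flips 2 -> legal
W mobility = 6

Answer: B=7 W=6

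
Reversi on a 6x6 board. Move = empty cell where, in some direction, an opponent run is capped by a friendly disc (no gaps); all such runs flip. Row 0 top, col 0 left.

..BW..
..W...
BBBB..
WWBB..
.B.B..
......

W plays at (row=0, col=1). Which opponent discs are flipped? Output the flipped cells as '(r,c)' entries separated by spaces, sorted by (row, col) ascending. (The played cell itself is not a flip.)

Dir NW: edge -> no flip
Dir N: edge -> no flip
Dir NE: edge -> no flip
Dir W: first cell '.' (not opp) -> no flip
Dir E: opp run (0,2) capped by W -> flip
Dir SW: first cell '.' (not opp) -> no flip
Dir S: first cell '.' (not opp) -> no flip
Dir SE: first cell 'W' (not opp) -> no flip

Answer: (0,2)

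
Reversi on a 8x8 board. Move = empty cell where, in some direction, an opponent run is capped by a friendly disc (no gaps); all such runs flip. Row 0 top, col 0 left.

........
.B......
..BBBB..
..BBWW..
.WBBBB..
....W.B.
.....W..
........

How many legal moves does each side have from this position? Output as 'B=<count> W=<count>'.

Answer: B=9 W=14

Derivation:
-- B to move --
(2,6): flips 1 -> legal
(3,0): no bracket -> illegal
(3,1): no bracket -> illegal
(3,6): flips 2 -> legal
(4,0): flips 1 -> legal
(4,6): flips 1 -> legal
(5,0): flips 1 -> legal
(5,1): no bracket -> illegal
(5,2): no bracket -> illegal
(5,3): no bracket -> illegal
(5,5): no bracket -> illegal
(6,3): flips 1 -> legal
(6,4): flips 1 -> legal
(6,6): no bracket -> illegal
(7,4): flips 1 -> legal
(7,5): no bracket -> illegal
(7,6): flips 2 -> legal
B mobility = 9
-- W to move --
(0,0): no bracket -> illegal
(0,1): no bracket -> illegal
(0,2): no bracket -> illegal
(1,0): no bracket -> illegal
(1,2): flips 1 -> legal
(1,3): flips 1 -> legal
(1,4): flips 3 -> legal
(1,5): flips 1 -> legal
(1,6): flips 1 -> legal
(2,0): no bracket -> illegal
(2,1): flips 2 -> legal
(2,6): no bracket -> illegal
(3,1): flips 2 -> legal
(3,6): flips 1 -> legal
(4,6): flips 4 -> legal
(4,7): flips 1 -> legal
(5,1): no bracket -> illegal
(5,2): flips 1 -> legal
(5,3): flips 1 -> legal
(5,5): flips 1 -> legal
(5,7): no bracket -> illegal
(6,6): no bracket -> illegal
(6,7): flips 2 -> legal
W mobility = 14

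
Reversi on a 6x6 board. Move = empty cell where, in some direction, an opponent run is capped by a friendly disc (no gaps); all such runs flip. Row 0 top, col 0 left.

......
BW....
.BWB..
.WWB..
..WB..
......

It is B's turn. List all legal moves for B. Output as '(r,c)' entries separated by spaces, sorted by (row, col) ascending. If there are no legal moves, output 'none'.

(0,0): flips 2 -> legal
(0,1): flips 1 -> legal
(0,2): no bracket -> illegal
(1,2): flips 1 -> legal
(1,3): no bracket -> illegal
(2,0): no bracket -> illegal
(3,0): flips 2 -> legal
(4,0): no bracket -> illegal
(4,1): flips 3 -> legal
(5,1): flips 1 -> legal
(5,2): no bracket -> illegal
(5,3): no bracket -> illegal

Answer: (0,0) (0,1) (1,2) (3,0) (4,1) (5,1)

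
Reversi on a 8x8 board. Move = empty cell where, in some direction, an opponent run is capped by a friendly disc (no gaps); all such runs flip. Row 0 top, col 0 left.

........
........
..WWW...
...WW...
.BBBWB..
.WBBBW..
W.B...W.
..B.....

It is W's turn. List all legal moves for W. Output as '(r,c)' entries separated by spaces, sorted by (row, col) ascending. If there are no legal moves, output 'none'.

(3,0): no bracket -> illegal
(3,1): flips 1 -> legal
(3,2): no bracket -> illegal
(3,5): flips 1 -> legal
(3,6): no bracket -> illegal
(4,0): flips 3 -> legal
(4,6): flips 1 -> legal
(5,0): no bracket -> illegal
(5,6): flips 1 -> legal
(6,1): flips 2 -> legal
(6,3): flips 2 -> legal
(6,4): flips 1 -> legal
(6,5): no bracket -> illegal
(7,1): flips 2 -> legal
(7,3): flips 1 -> legal

Answer: (3,1) (3,5) (4,0) (4,6) (5,6) (6,1) (6,3) (6,4) (7,1) (7,3)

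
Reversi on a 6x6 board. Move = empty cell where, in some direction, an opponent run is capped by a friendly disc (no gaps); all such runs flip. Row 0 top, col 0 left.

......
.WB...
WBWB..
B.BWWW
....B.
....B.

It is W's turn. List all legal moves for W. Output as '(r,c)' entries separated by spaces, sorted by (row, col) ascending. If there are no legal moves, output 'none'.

(0,1): flips 2 -> legal
(0,2): flips 1 -> legal
(0,3): no bracket -> illegal
(1,0): no bracket -> illegal
(1,3): flips 2 -> legal
(1,4): no bracket -> illegal
(2,4): flips 1 -> legal
(3,1): flips 2 -> legal
(4,0): flips 1 -> legal
(4,1): no bracket -> illegal
(4,2): flips 1 -> legal
(4,3): no bracket -> illegal
(4,5): no bracket -> illegal
(5,3): flips 1 -> legal
(5,5): flips 1 -> legal

Answer: (0,1) (0,2) (1,3) (2,4) (3,1) (4,0) (4,2) (5,3) (5,5)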